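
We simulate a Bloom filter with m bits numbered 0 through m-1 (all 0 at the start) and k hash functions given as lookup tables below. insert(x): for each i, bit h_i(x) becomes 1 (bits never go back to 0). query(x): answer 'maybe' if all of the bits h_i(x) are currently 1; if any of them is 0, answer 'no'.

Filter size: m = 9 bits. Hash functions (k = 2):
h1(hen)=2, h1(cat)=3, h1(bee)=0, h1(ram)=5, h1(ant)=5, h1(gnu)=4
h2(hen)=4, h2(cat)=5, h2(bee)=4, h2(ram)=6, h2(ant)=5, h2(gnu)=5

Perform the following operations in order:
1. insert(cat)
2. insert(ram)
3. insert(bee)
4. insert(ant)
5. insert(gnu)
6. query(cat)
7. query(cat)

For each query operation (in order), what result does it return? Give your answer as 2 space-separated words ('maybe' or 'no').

Start: bits=000000000
Op 1: insert cat -> sets bits 3 5 -> bits=000101000
Op 2: insert ram -> sets bits 5 6 -> bits=000101100
Op 3: insert bee -> sets bits 0 4 -> bits=100111100
Op 4: insert ant -> sets bits 5 -> bits=100111100
Op 5: insert gnu -> sets bits 4 5 -> bits=100111100
Op 6: query cat -> checks bit3=1, bit5=1 (all 1) -> maybe
Op 7: query cat -> checks bit3=1, bit5=1 (all 1) -> maybe
Query results in order: maybe maybe

Answer: maybe maybe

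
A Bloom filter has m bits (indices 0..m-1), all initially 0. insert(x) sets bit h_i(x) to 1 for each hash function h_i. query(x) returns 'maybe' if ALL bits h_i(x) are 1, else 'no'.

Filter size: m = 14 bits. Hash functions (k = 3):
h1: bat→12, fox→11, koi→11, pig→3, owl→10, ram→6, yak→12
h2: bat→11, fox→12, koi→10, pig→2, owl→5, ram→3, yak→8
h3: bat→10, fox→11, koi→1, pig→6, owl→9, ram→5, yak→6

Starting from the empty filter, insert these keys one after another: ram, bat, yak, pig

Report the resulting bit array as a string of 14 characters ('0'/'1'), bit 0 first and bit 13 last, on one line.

Answer: 00110110101110

Derivation:
Start: bits=00000000000000
After insert 'ram': sets bits 3 5 6 -> bits=00010110000000
After insert 'bat': sets bits 10 11 12 -> bits=00010110001110
After insert 'yak': sets bits 6 8 12 -> bits=00010110101110
After insert 'pig': sets bits 2 3 6 -> bits=00110110101110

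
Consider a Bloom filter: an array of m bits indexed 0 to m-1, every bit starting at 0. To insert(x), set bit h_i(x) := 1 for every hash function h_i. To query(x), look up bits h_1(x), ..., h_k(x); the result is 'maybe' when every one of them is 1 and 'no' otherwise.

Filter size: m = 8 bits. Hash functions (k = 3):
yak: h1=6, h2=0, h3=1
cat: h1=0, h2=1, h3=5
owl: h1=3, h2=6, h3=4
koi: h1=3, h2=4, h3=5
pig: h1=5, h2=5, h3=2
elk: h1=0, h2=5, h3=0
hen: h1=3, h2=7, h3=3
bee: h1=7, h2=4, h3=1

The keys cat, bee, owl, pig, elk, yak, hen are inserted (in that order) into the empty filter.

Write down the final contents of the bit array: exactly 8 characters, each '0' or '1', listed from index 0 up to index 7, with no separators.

Start: bits=00000000
After insert 'cat': sets bits 0 1 5 -> bits=11000100
After insert 'bee': sets bits 1 4 7 -> bits=11001101
After insert 'owl': sets bits 3 4 6 -> bits=11011111
After insert 'pig': sets bits 2 5 -> bits=11111111
After insert 'elk': sets bits 0 5 -> bits=11111111
After insert 'yak': sets bits 0 1 6 -> bits=11111111
After insert 'hen': sets bits 3 7 -> bits=11111111

Answer: 11111111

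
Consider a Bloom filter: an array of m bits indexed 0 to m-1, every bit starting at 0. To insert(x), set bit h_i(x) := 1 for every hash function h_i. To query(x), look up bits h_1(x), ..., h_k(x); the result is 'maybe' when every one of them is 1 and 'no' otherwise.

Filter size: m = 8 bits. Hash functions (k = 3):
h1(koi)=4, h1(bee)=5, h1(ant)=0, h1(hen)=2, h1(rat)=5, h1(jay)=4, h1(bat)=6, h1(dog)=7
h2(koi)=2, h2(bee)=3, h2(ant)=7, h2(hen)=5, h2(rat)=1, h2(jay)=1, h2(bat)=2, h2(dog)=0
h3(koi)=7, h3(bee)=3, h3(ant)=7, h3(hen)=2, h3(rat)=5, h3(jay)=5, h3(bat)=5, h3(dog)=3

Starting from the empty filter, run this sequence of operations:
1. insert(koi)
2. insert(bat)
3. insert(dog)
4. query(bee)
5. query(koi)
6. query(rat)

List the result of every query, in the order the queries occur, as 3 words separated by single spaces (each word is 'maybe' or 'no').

Answer: maybe maybe no

Derivation:
Start: bits=00000000
Op 1: insert koi -> sets bits 2 4 7 -> bits=00101001
Op 2: insert bat -> sets bits 2 5 6 -> bits=00101111
Op 3: insert dog -> sets bits 0 3 7 -> bits=10111111
Op 4: query bee -> checks bit3=1, bit5=1 (all 1) -> maybe
Op 5: query koi -> checks bit2=1, bit4=1, bit7=1 (all 1) -> maybe
Op 6: query rat -> checks bit1=0, bit5=1 (has a 0) -> no
Query results in order: maybe maybe no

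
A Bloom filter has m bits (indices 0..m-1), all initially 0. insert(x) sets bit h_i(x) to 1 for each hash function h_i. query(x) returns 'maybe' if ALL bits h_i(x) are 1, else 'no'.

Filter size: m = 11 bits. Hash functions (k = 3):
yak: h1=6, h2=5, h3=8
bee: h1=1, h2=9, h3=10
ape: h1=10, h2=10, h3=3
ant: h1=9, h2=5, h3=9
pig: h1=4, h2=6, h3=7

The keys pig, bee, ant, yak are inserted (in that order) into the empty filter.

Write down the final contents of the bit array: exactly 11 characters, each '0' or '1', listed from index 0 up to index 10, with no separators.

Start: bits=00000000000
After insert 'pig': sets bits 4 6 7 -> bits=00001011000
After insert 'bee': sets bits 1 9 10 -> bits=01001011011
After insert 'ant': sets bits 5 9 -> bits=01001111011
After insert 'yak': sets bits 5 6 8 -> bits=01001111111

Answer: 01001111111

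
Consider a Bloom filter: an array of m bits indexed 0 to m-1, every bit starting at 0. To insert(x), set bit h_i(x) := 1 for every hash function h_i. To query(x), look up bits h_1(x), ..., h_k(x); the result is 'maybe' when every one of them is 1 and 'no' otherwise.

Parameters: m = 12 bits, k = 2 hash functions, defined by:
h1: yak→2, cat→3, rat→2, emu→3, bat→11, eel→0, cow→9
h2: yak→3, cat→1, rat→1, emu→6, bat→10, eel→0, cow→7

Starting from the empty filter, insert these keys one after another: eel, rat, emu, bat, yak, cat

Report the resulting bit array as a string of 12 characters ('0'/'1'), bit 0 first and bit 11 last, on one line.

Start: bits=000000000000
After insert 'eel': sets bits 0 -> bits=100000000000
After insert 'rat': sets bits 1 2 -> bits=111000000000
After insert 'emu': sets bits 3 6 -> bits=111100100000
After insert 'bat': sets bits 10 11 -> bits=111100100011
After insert 'yak': sets bits 2 3 -> bits=111100100011
After insert 'cat': sets bits 1 3 -> bits=111100100011

Answer: 111100100011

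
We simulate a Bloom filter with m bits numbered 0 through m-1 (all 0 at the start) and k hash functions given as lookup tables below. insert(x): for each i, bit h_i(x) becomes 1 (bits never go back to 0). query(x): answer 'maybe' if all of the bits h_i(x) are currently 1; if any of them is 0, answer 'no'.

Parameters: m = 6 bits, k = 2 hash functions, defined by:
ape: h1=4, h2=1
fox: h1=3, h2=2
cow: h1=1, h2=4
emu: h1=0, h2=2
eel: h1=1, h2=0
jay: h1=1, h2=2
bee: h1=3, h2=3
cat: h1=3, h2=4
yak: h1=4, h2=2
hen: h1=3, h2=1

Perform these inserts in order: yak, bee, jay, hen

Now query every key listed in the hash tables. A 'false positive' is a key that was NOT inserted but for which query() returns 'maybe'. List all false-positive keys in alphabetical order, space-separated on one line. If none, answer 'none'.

Start: bits=000000
After insert 'yak': sets bits 2 4 -> bits=001010
After insert 'bee': sets bits 3 -> bits=001110
After insert 'jay': sets bits 1 2 -> bits=011110
After insert 'hen': sets bits 1 3 -> bits=011110
Not inserted: ape cat cow eel emu fox — query each against bits=011110:
query ape: checks bit1=1, bit4=1 (all 1) -> maybe => FALSE POSITIVE
query cat: checks bit3=1, bit4=1 (all 1) -> maybe => FALSE POSITIVE
query cow: checks bit1=1, bit4=1 (all 1) -> maybe => FALSE POSITIVE
query eel: checks bit0=0, bit1=1 (has a 0) -> no => not a false positive
query emu: checks bit0=0, bit2=1 (has a 0) -> no => not a false positive
query fox: checks bit2=1, bit3=1 (all 1) -> maybe => FALSE POSITIVE
False positives (alphabetical): ape cat cow fox

Answer: ape cat cow fox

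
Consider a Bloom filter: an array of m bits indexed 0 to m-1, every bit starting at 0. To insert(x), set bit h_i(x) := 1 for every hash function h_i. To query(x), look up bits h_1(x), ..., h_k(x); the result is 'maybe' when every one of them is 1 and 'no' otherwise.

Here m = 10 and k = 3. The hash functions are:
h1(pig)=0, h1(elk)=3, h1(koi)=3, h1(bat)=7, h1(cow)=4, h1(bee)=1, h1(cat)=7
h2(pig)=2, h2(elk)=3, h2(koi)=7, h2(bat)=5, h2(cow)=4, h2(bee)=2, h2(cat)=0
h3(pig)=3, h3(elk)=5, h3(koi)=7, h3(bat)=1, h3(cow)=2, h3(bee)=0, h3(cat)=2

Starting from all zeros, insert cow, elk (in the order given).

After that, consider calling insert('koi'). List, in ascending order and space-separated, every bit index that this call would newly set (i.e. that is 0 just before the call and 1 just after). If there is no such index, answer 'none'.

Answer: 7

Derivation:
Start: bits=0000000000
After insert 'cow': sets bits 2 4 -> bits=0010100000
After insert 'elk': sets bits 3 5 -> bits=0011110000
insert 'koi' would touch bits 3 7; currently bit3=1, bit7=0
Bits that are 0 among those (would change 0->1): 7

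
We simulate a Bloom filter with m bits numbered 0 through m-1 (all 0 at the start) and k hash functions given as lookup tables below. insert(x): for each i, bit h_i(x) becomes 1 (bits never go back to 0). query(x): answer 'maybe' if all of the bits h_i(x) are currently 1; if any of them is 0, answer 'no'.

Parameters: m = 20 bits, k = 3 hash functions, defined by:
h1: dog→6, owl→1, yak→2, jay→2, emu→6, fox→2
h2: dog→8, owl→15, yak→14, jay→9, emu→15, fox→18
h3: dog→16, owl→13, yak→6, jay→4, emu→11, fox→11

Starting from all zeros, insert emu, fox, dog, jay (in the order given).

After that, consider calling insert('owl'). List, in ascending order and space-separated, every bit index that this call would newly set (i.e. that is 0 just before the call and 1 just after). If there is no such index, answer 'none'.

Start: bits=00000000000000000000
After insert 'emu': sets bits 6 11 15 -> bits=00000010000100010000
After insert 'fox': sets bits 2 11 18 -> bits=00100010000100010010
After insert 'dog': sets bits 6 8 16 -> bits=00100010100100011010
After insert 'jay': sets bits 2 4 9 -> bits=00101010110100011010
insert 'owl' would touch bits 1 13 15; currently bit1=0, bit13=0, bit15=1
Bits that are 0 among those (would change 0->1): 1 13

Answer: 1 13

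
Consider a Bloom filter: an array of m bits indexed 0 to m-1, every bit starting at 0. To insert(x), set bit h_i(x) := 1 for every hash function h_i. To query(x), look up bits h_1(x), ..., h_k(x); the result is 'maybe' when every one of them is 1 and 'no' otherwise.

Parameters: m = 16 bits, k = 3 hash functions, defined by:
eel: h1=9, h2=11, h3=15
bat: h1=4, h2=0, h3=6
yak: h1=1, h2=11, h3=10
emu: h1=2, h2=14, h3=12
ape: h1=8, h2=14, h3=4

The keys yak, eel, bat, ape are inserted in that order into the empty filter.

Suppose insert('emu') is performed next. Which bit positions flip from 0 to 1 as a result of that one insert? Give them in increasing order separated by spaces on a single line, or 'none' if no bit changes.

Start: bits=0000000000000000
After insert 'yak': sets bits 1 10 11 -> bits=0100000000110000
After insert 'eel': sets bits 9 11 15 -> bits=0100000001110001
After insert 'bat': sets bits 0 4 6 -> bits=1100101001110001
After insert 'ape': sets bits 4 8 14 -> bits=1100101011110011
insert 'emu' would touch bits 2 12 14; currently bit2=0, bit12=0, bit14=1
Bits that are 0 among those (would change 0->1): 2 12

Answer: 2 12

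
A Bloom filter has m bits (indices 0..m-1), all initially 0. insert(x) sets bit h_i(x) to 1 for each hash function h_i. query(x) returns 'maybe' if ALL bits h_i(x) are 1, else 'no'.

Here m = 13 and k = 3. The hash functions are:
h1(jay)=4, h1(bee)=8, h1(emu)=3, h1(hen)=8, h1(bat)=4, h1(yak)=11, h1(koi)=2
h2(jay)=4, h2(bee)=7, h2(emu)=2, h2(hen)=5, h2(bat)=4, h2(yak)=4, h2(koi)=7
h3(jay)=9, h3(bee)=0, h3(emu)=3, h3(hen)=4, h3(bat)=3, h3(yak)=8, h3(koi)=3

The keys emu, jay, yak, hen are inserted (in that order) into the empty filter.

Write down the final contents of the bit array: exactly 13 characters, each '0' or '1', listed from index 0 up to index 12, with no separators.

Start: bits=0000000000000
After insert 'emu': sets bits 2 3 -> bits=0011000000000
After insert 'jay': sets bits 4 9 -> bits=0011100001000
After insert 'yak': sets bits 4 8 11 -> bits=0011100011010
After insert 'hen': sets bits 4 5 8 -> bits=0011110011010

Answer: 0011110011010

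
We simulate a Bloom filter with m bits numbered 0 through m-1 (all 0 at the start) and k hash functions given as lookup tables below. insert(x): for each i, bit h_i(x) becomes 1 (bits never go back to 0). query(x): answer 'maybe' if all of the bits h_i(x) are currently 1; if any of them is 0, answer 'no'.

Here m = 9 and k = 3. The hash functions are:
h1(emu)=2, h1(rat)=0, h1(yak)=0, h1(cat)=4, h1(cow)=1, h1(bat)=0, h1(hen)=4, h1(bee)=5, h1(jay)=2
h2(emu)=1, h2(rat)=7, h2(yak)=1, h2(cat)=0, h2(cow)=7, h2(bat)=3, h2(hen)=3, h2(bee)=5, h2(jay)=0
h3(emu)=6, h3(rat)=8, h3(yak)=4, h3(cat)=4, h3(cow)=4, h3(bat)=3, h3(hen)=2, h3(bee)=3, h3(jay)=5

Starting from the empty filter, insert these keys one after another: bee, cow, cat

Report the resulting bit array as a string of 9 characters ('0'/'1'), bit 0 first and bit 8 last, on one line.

Answer: 110111010

Derivation:
Start: bits=000000000
After insert 'bee': sets bits 3 5 -> bits=000101000
After insert 'cow': sets bits 1 4 7 -> bits=010111010
After insert 'cat': sets bits 0 4 -> bits=110111010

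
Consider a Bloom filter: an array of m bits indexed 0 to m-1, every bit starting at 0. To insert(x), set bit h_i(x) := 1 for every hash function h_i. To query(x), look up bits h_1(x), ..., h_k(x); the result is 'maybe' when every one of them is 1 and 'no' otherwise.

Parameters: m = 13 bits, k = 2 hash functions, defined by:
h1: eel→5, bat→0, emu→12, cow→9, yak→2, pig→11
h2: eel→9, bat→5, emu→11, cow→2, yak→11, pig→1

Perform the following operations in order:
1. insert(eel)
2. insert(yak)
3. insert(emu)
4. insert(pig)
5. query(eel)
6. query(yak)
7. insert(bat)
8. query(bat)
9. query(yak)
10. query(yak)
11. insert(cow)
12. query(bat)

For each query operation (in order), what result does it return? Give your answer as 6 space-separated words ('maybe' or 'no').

Start: bits=0000000000000
Op 1: insert eel -> sets bits 5 9 -> bits=0000010001000
Op 2: insert yak -> sets bits 2 11 -> bits=0010010001010
Op 3: insert emu -> sets bits 11 12 -> bits=0010010001011
Op 4: insert pig -> sets bits 1 11 -> bits=0110010001011
Op 5: query eel -> checks bit5=1, bit9=1 (all 1) -> maybe
Op 6: query yak -> checks bit2=1, bit11=1 (all 1) -> maybe
Op 7: insert bat -> sets bits 0 5 -> bits=1110010001011
Op 8: query bat -> checks bit0=1, bit5=1 (all 1) -> maybe
Op 9: query yak -> checks bit2=1, bit11=1 (all 1) -> maybe
Op 10: query yak -> checks bit2=1, bit11=1 (all 1) -> maybe
Op 11: insert cow -> sets bits 2 9 -> bits=1110010001011
Op 12: query bat -> checks bit0=1, bit5=1 (all 1) -> maybe
Query results in order: maybe maybe maybe maybe maybe maybe

Answer: maybe maybe maybe maybe maybe maybe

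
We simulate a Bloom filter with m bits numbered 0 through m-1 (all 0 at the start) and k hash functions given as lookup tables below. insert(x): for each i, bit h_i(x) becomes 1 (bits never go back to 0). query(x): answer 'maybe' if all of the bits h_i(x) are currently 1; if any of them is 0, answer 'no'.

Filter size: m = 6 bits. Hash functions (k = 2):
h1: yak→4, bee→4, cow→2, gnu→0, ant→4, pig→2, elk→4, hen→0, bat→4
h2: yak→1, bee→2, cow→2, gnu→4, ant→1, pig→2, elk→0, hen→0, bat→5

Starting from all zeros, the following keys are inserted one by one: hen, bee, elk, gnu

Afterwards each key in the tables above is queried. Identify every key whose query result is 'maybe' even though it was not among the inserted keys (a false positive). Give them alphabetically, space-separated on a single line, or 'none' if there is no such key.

Answer: cow pig

Derivation:
Start: bits=000000
After insert 'hen': sets bits 0 -> bits=100000
After insert 'bee': sets bits 2 4 -> bits=101010
After insert 'elk': sets bits 0 4 -> bits=101010
After insert 'gnu': sets bits 0 4 -> bits=101010
Not inserted: ant bat cow pig yak — query each against bits=101010:
query ant: checks bit1=0, bit4=1 (has a 0) -> no => not a false positive
query bat: checks bit4=1, bit5=0 (has a 0) -> no => not a false positive
query cow: checks bit2=1 (all 1) -> maybe => FALSE POSITIVE
query pig: checks bit2=1 (all 1) -> maybe => FALSE POSITIVE
query yak: checks bit1=0, bit4=1 (has a 0) -> no => not a false positive
False positives (alphabetical): cow pig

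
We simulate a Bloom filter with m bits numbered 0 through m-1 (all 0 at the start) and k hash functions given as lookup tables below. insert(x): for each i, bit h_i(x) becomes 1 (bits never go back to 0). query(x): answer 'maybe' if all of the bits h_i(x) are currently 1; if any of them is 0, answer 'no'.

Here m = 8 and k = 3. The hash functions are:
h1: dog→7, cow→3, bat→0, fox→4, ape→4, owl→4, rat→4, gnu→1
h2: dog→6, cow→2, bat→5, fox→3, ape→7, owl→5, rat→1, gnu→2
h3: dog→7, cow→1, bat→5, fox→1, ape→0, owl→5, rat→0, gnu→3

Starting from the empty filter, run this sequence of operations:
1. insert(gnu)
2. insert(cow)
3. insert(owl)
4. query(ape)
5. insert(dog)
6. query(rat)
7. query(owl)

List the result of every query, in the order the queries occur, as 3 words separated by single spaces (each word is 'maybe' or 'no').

Answer: no no maybe

Derivation:
Start: bits=00000000
Op 1: insert gnu -> sets bits 1 2 3 -> bits=01110000
Op 2: insert cow -> sets bits 1 2 3 -> bits=01110000
Op 3: insert owl -> sets bits 4 5 -> bits=01111100
Op 4: query ape -> checks bit0=0, bit4=1, bit7=0 (has a 0) -> no
Op 5: insert dog -> sets bits 6 7 -> bits=01111111
Op 6: query rat -> checks bit0=0, bit1=1, bit4=1 (has a 0) -> no
Op 7: query owl -> checks bit4=1, bit5=1 (all 1) -> maybe
Query results in order: no no maybe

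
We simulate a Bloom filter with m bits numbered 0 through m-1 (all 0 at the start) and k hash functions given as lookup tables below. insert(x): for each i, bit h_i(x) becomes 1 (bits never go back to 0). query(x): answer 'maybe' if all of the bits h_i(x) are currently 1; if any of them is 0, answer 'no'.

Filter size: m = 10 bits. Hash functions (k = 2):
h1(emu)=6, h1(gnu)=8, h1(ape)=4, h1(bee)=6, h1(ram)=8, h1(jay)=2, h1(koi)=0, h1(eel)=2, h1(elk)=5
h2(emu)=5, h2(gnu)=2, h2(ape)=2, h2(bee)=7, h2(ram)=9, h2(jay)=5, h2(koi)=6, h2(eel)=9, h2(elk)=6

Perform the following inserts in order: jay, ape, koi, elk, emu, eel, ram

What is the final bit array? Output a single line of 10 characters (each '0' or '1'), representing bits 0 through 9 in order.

Answer: 1010111011

Derivation:
Start: bits=0000000000
After insert 'jay': sets bits 2 5 -> bits=0010010000
After insert 'ape': sets bits 2 4 -> bits=0010110000
After insert 'koi': sets bits 0 6 -> bits=1010111000
After insert 'elk': sets bits 5 6 -> bits=1010111000
After insert 'emu': sets bits 5 6 -> bits=1010111000
After insert 'eel': sets bits 2 9 -> bits=1010111001
After insert 'ram': sets bits 8 9 -> bits=1010111011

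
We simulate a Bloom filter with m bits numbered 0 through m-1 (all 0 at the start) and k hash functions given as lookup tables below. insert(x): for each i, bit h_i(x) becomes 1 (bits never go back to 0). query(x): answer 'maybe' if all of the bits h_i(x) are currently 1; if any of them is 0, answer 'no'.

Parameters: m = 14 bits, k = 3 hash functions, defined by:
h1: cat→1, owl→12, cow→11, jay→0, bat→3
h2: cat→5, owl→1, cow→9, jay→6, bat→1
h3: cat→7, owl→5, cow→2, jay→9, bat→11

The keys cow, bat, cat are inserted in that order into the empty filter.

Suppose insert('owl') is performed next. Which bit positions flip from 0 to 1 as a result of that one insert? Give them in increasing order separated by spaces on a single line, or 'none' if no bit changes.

Answer: 12

Derivation:
Start: bits=00000000000000
After insert 'cow': sets bits 2 9 11 -> bits=00100000010100
After insert 'bat': sets bits 1 3 11 -> bits=01110000010100
After insert 'cat': sets bits 1 5 7 -> bits=01110101010100
insert 'owl' would touch bits 1 5 12; currently bit1=1, bit5=1, bit12=0
Bits that are 0 among those (would change 0->1): 12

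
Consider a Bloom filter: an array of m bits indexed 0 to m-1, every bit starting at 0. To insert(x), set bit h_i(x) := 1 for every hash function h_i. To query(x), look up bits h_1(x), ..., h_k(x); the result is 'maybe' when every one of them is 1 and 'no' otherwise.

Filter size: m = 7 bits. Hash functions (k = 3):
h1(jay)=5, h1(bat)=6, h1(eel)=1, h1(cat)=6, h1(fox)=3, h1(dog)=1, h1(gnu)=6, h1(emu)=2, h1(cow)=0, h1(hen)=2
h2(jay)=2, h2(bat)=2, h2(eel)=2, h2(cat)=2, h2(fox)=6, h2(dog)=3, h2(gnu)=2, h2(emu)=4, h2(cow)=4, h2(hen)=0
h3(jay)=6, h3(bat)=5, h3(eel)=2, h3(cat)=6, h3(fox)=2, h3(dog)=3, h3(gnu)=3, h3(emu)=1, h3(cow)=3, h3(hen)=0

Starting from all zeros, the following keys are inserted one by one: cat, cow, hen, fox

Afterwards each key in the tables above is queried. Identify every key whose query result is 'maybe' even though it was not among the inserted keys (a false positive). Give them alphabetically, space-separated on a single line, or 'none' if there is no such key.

Answer: gnu

Derivation:
Start: bits=0000000
After insert 'cat': sets bits 2 6 -> bits=0010001
After insert 'cow': sets bits 0 3 4 -> bits=1011101
After insert 'hen': sets bits 0 2 -> bits=1011101
After insert 'fox': sets bits 2 3 6 -> bits=1011101
Not inserted: bat dog eel emu gnu jay — query each against bits=1011101:
query bat: checks bit2=1, bit5=0, bit6=1 (has a 0) -> no => not a false positive
query dog: checks bit1=0, bit3=1 (has a 0) -> no => not a false positive
query eel: checks bit1=0, bit2=1 (has a 0) -> no => not a false positive
query emu: checks bit1=0, bit2=1, bit4=1 (has a 0) -> no => not a false positive
query gnu: checks bit2=1, bit3=1, bit6=1 (all 1) -> maybe => FALSE POSITIVE
query jay: checks bit2=1, bit5=0, bit6=1 (has a 0) -> no => not a false positive
False positives (alphabetical): gnu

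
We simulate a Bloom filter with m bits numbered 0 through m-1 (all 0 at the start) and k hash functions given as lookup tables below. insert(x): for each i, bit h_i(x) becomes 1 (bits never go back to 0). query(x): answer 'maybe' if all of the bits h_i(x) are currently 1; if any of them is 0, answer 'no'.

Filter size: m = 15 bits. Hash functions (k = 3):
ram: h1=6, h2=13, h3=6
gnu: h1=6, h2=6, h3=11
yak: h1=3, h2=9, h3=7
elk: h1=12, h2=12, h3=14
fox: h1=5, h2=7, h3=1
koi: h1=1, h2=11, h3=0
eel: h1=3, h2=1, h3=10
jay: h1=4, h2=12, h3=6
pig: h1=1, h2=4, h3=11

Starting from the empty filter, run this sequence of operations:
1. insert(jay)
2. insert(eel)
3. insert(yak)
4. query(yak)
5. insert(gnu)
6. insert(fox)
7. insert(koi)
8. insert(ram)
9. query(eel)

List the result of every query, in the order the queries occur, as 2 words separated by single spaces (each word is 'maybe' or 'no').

Answer: maybe maybe

Derivation:
Start: bits=000000000000000
Op 1: insert jay -> sets bits 4 6 12 -> bits=000010100000100
Op 2: insert eel -> sets bits 1 3 10 -> bits=010110100010100
Op 3: insert yak -> sets bits 3 7 9 -> bits=010110110110100
Op 4: query yak -> checks bit3=1, bit7=1, bit9=1 (all 1) -> maybe
Op 5: insert gnu -> sets bits 6 11 -> bits=010110110111100
Op 6: insert fox -> sets bits 1 5 7 -> bits=010111110111100
Op 7: insert koi -> sets bits 0 1 11 -> bits=110111110111100
Op 8: insert ram -> sets bits 6 13 -> bits=110111110111110
Op 9: query eel -> checks bit1=1, bit3=1, bit10=1 (all 1) -> maybe
Query results in order: maybe maybe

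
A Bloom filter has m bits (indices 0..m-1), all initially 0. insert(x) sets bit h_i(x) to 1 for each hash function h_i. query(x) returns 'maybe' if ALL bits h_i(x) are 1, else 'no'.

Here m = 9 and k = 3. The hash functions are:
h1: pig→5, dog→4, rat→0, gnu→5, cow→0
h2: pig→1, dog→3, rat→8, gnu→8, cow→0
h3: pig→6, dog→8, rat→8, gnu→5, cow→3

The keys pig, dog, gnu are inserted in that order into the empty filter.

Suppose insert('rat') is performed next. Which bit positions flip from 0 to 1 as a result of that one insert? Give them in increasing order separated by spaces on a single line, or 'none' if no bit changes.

Answer: 0

Derivation:
Start: bits=000000000
After insert 'pig': sets bits 1 5 6 -> bits=010001100
After insert 'dog': sets bits 3 4 8 -> bits=010111101
After insert 'gnu': sets bits 5 8 -> bits=010111101
insert 'rat' would touch bits 0 8; currently bit0=0, bit8=1
Bits that are 0 among those (would change 0->1): 0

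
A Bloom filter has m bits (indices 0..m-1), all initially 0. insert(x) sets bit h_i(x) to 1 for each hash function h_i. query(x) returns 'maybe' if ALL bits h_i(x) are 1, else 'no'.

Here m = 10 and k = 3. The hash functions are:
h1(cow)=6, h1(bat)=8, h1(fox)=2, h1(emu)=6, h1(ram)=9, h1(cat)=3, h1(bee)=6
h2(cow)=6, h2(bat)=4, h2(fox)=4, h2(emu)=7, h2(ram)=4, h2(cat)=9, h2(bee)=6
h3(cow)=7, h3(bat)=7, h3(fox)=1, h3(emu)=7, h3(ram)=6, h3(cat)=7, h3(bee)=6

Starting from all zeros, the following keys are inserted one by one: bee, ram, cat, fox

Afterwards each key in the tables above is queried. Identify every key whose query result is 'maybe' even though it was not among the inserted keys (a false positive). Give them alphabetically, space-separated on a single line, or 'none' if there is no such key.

Start: bits=0000000000
After insert 'bee': sets bits 6 -> bits=0000001000
After insert 'ram': sets bits 4 6 9 -> bits=0000101001
After insert 'cat': sets bits 3 7 9 -> bits=0001101101
After insert 'fox': sets bits 1 2 4 -> bits=0111101101
Not inserted: bat cow emu — query each against bits=0111101101:
query bat: checks bit4=1, bit7=1, bit8=0 (has a 0) -> no => not a false positive
query cow: checks bit6=1, bit7=1 (all 1) -> maybe => FALSE POSITIVE
query emu: checks bit6=1, bit7=1 (all 1) -> maybe => FALSE POSITIVE
False positives (alphabetical): cow emu

Answer: cow emu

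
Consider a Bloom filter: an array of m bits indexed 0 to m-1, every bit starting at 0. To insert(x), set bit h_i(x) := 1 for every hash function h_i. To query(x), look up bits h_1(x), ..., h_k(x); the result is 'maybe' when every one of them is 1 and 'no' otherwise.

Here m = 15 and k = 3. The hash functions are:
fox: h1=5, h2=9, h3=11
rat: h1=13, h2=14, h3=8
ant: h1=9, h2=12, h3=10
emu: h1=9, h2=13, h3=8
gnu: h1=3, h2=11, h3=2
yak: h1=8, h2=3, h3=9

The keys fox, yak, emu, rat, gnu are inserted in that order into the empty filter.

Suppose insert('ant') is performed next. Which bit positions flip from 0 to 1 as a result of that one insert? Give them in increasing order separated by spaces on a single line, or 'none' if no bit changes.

Start: bits=000000000000000
After insert 'fox': sets bits 5 9 11 -> bits=000001000101000
After insert 'yak': sets bits 3 8 9 -> bits=000101001101000
After insert 'emu': sets bits 8 9 13 -> bits=000101001101010
After insert 'rat': sets bits 8 13 14 -> bits=000101001101011
After insert 'gnu': sets bits 2 3 11 -> bits=001101001101011
insert 'ant' would touch bits 9 10 12; currently bit9=1, bit10=0, bit12=0
Bits that are 0 among those (would change 0->1): 10 12

Answer: 10 12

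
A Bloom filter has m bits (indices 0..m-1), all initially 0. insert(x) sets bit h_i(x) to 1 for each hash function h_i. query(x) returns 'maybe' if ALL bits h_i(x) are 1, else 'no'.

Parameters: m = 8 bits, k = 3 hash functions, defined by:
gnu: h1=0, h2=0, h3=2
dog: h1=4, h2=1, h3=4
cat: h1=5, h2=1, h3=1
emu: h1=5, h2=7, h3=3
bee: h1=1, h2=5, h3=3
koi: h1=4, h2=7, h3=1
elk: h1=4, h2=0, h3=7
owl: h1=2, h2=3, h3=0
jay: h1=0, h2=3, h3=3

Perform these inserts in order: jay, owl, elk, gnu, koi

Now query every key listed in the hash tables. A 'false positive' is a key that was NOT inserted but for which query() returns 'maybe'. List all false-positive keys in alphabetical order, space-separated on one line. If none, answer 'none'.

Answer: dog

Derivation:
Start: bits=00000000
After insert 'jay': sets bits 0 3 -> bits=10010000
After insert 'owl': sets bits 0 2 3 -> bits=10110000
After insert 'elk': sets bits 0 4 7 -> bits=10111001
After insert 'gnu': sets bits 0 2 -> bits=10111001
After insert 'koi': sets bits 1 4 7 -> bits=11111001
Not inserted: bee cat dog emu — query each against bits=11111001:
query bee: checks bit1=1, bit3=1, bit5=0 (has a 0) -> no => not a false positive
query cat: checks bit1=1, bit5=0 (has a 0) -> no => not a false positive
query dog: checks bit1=1, bit4=1 (all 1) -> maybe => FALSE POSITIVE
query emu: checks bit3=1, bit5=0, bit7=1 (has a 0) -> no => not a false positive
False positives (alphabetical): dog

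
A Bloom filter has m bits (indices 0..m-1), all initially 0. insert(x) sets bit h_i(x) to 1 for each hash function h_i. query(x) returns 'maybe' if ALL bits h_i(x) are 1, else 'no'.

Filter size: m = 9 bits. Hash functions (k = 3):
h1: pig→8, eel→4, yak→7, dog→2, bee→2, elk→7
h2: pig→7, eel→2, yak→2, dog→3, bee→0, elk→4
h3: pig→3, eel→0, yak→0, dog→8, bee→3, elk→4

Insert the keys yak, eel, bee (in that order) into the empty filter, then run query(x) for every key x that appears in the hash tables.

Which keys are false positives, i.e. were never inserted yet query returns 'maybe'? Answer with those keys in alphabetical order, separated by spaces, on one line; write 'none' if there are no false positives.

Start: bits=000000000
After insert 'yak': sets bits 0 2 7 -> bits=101000010
After insert 'eel': sets bits 0 2 4 -> bits=101010010
After insert 'bee': sets bits 0 2 3 -> bits=101110010
Not inserted: dog elk pig — query each against bits=101110010:
query dog: checks bit2=1, bit3=1, bit8=0 (has a 0) -> no => not a false positive
query elk: checks bit4=1, bit7=1 (all 1) -> maybe => FALSE POSITIVE
query pig: checks bit3=1, bit7=1, bit8=0 (has a 0) -> no => not a false positive
False positives (alphabetical): elk

Answer: elk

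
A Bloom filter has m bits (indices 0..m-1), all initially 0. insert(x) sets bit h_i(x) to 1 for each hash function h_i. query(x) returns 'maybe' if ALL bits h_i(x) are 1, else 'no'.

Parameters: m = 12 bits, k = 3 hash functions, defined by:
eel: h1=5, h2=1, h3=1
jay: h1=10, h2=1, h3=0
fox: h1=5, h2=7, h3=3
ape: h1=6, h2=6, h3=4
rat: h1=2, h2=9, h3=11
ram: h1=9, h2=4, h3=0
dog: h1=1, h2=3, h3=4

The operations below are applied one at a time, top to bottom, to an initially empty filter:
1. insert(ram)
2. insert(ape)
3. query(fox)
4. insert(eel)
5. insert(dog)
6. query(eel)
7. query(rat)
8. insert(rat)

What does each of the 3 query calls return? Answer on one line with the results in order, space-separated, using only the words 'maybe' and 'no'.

Start: bits=000000000000
Op 1: insert ram -> sets bits 0 4 9 -> bits=100010000100
Op 2: insert ape -> sets bits 4 6 -> bits=100010100100
Op 3: query fox -> checks bit3=0, bit5=0, bit7=0 (has a 0) -> no
Op 4: insert eel -> sets bits 1 5 -> bits=110011100100
Op 5: insert dog -> sets bits 1 3 4 -> bits=110111100100
Op 6: query eel -> checks bit1=1, bit5=1 (all 1) -> maybe
Op 7: query rat -> checks bit2=0, bit9=1, bit11=0 (has a 0) -> no
Op 8: insert rat -> sets bits 2 9 11 -> bits=111111100101
Query results in order: no maybe no

Answer: no maybe no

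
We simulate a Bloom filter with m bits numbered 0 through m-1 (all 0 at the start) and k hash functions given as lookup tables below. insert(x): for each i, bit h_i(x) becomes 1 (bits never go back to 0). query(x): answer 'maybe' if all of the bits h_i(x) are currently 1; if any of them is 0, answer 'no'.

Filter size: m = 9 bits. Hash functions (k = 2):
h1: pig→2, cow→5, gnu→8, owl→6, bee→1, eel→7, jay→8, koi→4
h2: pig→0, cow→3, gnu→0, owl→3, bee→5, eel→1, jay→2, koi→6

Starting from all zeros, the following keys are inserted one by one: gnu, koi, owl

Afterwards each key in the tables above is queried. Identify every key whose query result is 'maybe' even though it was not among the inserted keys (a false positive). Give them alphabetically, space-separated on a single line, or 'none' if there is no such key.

Answer: none

Derivation:
Start: bits=000000000
After insert 'gnu': sets bits 0 8 -> bits=100000001
After insert 'koi': sets bits 4 6 -> bits=100010101
After insert 'owl': sets bits 3 6 -> bits=100110101
Not inserted: bee cow eel jay pig — query each against bits=100110101:
query bee: checks bit1=0, bit5=0 (has a 0) -> no => not a false positive
query cow: checks bit3=1, bit5=0 (has a 0) -> no => not a false positive
query eel: checks bit1=0, bit7=0 (has a 0) -> no => not a false positive
query jay: checks bit2=0, bit8=1 (has a 0) -> no => not a false positive
query pig: checks bit0=1, bit2=0 (has a 0) -> no => not a false positive
False positives (alphabetical): none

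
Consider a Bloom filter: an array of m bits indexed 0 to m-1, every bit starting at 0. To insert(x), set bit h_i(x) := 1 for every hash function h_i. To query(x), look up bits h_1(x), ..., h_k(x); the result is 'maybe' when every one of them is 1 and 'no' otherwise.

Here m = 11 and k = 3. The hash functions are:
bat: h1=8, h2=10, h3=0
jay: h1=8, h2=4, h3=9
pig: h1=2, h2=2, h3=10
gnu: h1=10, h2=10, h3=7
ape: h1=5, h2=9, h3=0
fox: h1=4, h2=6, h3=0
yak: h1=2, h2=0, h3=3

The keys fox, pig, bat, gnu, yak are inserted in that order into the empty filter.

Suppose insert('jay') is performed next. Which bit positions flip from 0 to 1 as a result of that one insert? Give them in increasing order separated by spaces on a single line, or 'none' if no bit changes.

Answer: 9

Derivation:
Start: bits=00000000000
After insert 'fox': sets bits 0 4 6 -> bits=10001010000
After insert 'pig': sets bits 2 10 -> bits=10101010001
After insert 'bat': sets bits 0 8 10 -> bits=10101010101
After insert 'gnu': sets bits 7 10 -> bits=10101011101
After insert 'yak': sets bits 0 2 3 -> bits=10111011101
insert 'jay' would touch bits 4 8 9; currently bit4=1, bit8=1, bit9=0
Bits that are 0 among those (would change 0->1): 9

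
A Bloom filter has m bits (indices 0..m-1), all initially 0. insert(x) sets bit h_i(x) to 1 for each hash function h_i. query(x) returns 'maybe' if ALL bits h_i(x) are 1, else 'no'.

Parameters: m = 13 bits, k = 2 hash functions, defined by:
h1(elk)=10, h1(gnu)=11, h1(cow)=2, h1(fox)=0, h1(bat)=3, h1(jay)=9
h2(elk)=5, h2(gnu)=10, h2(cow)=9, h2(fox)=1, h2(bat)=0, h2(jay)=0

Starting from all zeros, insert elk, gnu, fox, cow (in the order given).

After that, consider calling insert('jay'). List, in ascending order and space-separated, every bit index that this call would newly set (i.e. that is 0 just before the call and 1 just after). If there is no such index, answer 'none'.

Answer: none

Derivation:
Start: bits=0000000000000
After insert 'elk': sets bits 5 10 -> bits=0000010000100
After insert 'gnu': sets bits 10 11 -> bits=0000010000110
After insert 'fox': sets bits 0 1 -> bits=1100010000110
After insert 'cow': sets bits 2 9 -> bits=1110010001110
insert 'jay' would touch bits 0 9; currently bit0=1, bit9=1
Bits that are 0 among those (would change 0->1): none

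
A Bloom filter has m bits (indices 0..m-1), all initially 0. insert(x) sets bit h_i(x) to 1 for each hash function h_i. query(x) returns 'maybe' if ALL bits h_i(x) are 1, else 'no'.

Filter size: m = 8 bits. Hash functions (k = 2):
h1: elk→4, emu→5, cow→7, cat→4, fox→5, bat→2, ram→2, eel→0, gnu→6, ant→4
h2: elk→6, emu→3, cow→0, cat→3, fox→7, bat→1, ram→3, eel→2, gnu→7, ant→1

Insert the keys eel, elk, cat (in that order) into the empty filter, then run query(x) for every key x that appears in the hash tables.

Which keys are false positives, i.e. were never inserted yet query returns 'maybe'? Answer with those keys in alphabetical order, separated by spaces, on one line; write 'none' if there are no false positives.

Answer: ram

Derivation:
Start: bits=00000000
After insert 'eel': sets bits 0 2 -> bits=10100000
After insert 'elk': sets bits 4 6 -> bits=10101010
After insert 'cat': sets bits 3 4 -> bits=10111010
Not inserted: ant bat cow emu fox gnu ram — query each against bits=10111010:
query ant: checks bit1=0, bit4=1 (has a 0) -> no => not a false positive
query bat: checks bit1=0, bit2=1 (has a 0) -> no => not a false positive
query cow: checks bit0=1, bit7=0 (has a 0) -> no => not a false positive
query emu: checks bit3=1, bit5=0 (has a 0) -> no => not a false positive
query fox: checks bit5=0, bit7=0 (has a 0) -> no => not a false positive
query gnu: checks bit6=1, bit7=0 (has a 0) -> no => not a false positive
query ram: checks bit2=1, bit3=1 (all 1) -> maybe => FALSE POSITIVE
False positives (alphabetical): ram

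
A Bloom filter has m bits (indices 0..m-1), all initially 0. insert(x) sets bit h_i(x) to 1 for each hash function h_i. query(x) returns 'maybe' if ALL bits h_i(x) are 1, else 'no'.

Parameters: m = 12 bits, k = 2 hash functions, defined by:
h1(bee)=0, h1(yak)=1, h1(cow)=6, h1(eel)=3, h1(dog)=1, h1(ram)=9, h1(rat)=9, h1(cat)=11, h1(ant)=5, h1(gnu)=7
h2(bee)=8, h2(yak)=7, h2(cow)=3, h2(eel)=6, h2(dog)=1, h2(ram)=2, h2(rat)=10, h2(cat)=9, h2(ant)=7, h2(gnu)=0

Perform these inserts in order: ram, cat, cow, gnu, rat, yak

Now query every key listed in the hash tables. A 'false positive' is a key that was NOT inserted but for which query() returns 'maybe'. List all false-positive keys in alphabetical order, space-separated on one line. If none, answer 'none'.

Start: bits=000000000000
After insert 'ram': sets bits 2 9 -> bits=001000000100
After insert 'cat': sets bits 9 11 -> bits=001000000101
After insert 'cow': sets bits 3 6 -> bits=001100100101
After insert 'gnu': sets bits 0 7 -> bits=101100110101
After insert 'rat': sets bits 9 10 -> bits=101100110111
After insert 'yak': sets bits 1 7 -> bits=111100110111
Not inserted: ant bee dog eel — query each against bits=111100110111:
query ant: checks bit5=0, bit7=1 (has a 0) -> no => not a false positive
query bee: checks bit0=1, bit8=0 (has a 0) -> no => not a false positive
query dog: checks bit1=1 (all 1) -> maybe => FALSE POSITIVE
query eel: checks bit3=1, bit6=1 (all 1) -> maybe => FALSE POSITIVE
False positives (alphabetical): dog eel

Answer: dog eel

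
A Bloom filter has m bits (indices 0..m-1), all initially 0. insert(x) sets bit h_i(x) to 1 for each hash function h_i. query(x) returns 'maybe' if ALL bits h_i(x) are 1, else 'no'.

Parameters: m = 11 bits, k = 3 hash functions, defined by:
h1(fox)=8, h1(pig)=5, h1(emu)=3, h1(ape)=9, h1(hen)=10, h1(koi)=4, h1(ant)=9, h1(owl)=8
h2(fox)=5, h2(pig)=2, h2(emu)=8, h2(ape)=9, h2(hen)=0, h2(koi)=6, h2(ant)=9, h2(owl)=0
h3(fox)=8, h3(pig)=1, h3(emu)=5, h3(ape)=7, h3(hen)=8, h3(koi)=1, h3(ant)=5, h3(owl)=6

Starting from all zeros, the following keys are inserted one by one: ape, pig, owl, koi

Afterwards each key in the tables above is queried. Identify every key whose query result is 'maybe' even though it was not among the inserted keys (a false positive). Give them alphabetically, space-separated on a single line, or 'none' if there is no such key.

Answer: ant fox

Derivation:
Start: bits=00000000000
After insert 'ape': sets bits 7 9 -> bits=00000001010
After insert 'pig': sets bits 1 2 5 -> bits=01100101010
After insert 'owl': sets bits 0 6 8 -> bits=11100111110
After insert 'koi': sets bits 1 4 6 -> bits=11101111110
Not inserted: ant emu fox hen — query each against bits=11101111110:
query ant: checks bit5=1, bit9=1 (all 1) -> maybe => FALSE POSITIVE
query emu: checks bit3=0, bit5=1, bit8=1 (has a 0) -> no => not a false positive
query fox: checks bit5=1, bit8=1 (all 1) -> maybe => FALSE POSITIVE
query hen: checks bit0=1, bit8=1, bit10=0 (has a 0) -> no => not a false positive
False positives (alphabetical): ant fox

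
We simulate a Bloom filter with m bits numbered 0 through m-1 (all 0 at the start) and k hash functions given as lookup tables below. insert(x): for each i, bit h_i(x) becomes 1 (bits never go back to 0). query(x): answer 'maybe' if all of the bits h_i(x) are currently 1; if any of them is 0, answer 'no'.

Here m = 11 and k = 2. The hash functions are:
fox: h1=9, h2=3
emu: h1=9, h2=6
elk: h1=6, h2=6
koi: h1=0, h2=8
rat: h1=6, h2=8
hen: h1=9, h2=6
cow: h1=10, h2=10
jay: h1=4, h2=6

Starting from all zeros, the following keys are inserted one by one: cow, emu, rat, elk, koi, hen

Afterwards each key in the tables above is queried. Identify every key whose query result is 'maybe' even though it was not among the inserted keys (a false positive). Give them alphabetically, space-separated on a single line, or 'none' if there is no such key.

Start: bits=00000000000
After insert 'cow': sets bits 10 -> bits=00000000001
After insert 'emu': sets bits 6 9 -> bits=00000010011
After insert 'rat': sets bits 6 8 -> bits=00000010111
After insert 'elk': sets bits 6 -> bits=00000010111
After insert 'koi': sets bits 0 8 -> bits=10000010111
After insert 'hen': sets bits 6 9 -> bits=10000010111
Not inserted: fox jay — query each against bits=10000010111:
query fox: checks bit3=0, bit9=1 (has a 0) -> no => not a false positive
query jay: checks bit4=0, bit6=1 (has a 0) -> no => not a false positive
False positives (alphabetical): none

Answer: none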